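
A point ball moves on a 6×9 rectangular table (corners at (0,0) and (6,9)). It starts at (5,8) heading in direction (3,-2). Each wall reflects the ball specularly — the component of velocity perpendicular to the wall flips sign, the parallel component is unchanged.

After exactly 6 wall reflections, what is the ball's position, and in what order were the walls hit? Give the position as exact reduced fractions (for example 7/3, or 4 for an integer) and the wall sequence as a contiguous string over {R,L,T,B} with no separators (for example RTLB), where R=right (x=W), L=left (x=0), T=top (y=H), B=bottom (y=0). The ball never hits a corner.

Final position: (6,26/3)
Wall sequence: RLBRLR

1. t=1/3 → R at (6,22/3); v=(-3,-2)
2. t=2 → L at (0,10/3); v=(3,-2)
3. t=5/3 → B at (5,0); v=(3,2)
4. t=1/3 → R at (6,2/3); v=(-3,2)
5. t=2 → L at (0,14/3); v=(3,2)
6. t=2 → R at (6,26/3); v=(-3,2)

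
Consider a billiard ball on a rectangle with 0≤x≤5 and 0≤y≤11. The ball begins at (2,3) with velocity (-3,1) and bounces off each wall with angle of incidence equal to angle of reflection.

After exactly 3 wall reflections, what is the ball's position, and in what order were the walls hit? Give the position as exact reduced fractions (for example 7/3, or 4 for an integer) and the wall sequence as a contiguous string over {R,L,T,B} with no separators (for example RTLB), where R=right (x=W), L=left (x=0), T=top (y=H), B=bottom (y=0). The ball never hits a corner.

1. t=2/3 → L at (0,11/3); v=(3,1)
2. t=5/3 → R at (5,16/3); v=(-3,1)
3. t=5/3 → L at (0,7); v=(3,1)

Final position: (0,7)
Wall sequence: LRL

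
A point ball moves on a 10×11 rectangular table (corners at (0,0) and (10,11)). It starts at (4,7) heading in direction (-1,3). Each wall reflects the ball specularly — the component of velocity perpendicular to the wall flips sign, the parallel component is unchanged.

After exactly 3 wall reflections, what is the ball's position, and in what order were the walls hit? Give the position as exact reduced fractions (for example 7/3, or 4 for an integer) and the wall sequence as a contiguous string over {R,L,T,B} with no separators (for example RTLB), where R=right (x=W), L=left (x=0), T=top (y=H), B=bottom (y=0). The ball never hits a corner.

Final position: (1,0)
Wall sequence: TLB

1. t=4/3 → T at (8/3,11); v=(-1,-3)
2. t=8/3 → L at (0,3); v=(1,-3)
3. t=1 → B at (1,0); v=(1,3)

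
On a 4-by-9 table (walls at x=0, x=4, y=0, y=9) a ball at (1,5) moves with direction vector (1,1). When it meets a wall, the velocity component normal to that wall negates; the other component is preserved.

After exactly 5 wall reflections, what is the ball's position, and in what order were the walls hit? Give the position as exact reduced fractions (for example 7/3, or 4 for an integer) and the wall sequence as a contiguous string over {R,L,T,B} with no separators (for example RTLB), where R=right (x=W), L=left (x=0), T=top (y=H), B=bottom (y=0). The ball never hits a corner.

Final position: (2,0)
Wall sequence: RTLRB

1. t=3 → R at (4,8); v=(-1,1)
2. t=1 → T at (3,9); v=(-1,-1)
3. t=3 → L at (0,6); v=(1,-1)
4. t=4 → R at (4,2); v=(-1,-1)
5. t=2 → B at (2,0); v=(-1,1)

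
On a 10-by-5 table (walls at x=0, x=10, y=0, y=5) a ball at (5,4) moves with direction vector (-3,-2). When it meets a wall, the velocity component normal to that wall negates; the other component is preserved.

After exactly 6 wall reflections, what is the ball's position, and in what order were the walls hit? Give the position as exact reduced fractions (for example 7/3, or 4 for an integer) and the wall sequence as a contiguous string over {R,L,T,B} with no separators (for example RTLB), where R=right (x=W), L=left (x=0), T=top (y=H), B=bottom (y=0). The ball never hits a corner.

Final position: (0,8/3)
Wall sequence: LBTRBL

1. t=5/3 → L at (0,2/3); v=(3,-2)
2. t=1/3 → B at (1,0); v=(3,2)
3. t=5/2 → T at (17/2,5); v=(3,-2)
4. t=1/2 → R at (10,4); v=(-3,-2)
5. t=2 → B at (4,0); v=(-3,2)
6. t=4/3 → L at (0,8/3); v=(3,2)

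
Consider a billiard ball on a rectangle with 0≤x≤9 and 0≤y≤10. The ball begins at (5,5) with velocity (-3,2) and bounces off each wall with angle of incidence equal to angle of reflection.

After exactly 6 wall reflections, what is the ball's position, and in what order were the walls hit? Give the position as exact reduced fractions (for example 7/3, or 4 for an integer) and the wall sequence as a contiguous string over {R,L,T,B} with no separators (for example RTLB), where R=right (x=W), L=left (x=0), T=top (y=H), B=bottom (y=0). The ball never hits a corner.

1. t=5/3 → L at (0,25/3); v=(3,2)
2. t=5/6 → T at (5/2,10); v=(3,-2)
3. t=13/6 → R at (9,17/3); v=(-3,-2)
4. t=17/6 → B at (1/2,0); v=(-3,2)
5. t=1/6 → L at (0,1/3); v=(3,2)
6. t=3 → R at (9,19/3); v=(-3,2)

Final position: (9,19/3)
Wall sequence: LTRBLR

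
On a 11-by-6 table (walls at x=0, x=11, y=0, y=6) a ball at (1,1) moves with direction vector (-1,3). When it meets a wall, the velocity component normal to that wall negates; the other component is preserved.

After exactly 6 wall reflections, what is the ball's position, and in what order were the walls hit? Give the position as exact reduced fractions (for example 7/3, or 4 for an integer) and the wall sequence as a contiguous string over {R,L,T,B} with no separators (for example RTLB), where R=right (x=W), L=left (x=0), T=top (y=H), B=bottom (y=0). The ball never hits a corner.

1. t=1 → L at (0,4); v=(1,3)
2. t=2/3 → T at (2/3,6); v=(1,-3)
3. t=2 → B at (8/3,0); v=(1,3)
4. t=2 → T at (14/3,6); v=(1,-3)
5. t=2 → B at (20/3,0); v=(1,3)
6. t=2 → T at (26/3,6); v=(1,-3)

Final position: (26/3,6)
Wall sequence: LTBTBT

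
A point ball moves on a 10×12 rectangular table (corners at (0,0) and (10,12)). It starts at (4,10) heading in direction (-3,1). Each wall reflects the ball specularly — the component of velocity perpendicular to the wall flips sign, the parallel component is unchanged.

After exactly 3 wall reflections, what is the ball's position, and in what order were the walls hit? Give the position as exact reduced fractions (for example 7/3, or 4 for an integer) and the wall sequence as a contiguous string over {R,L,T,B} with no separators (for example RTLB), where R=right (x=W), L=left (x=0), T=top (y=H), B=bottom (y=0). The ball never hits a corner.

Final position: (10,28/3)
Wall sequence: LTR

1. t=4/3 → L at (0,34/3); v=(3,1)
2. t=2/3 → T at (2,12); v=(3,-1)
3. t=8/3 → R at (10,28/3); v=(-3,-1)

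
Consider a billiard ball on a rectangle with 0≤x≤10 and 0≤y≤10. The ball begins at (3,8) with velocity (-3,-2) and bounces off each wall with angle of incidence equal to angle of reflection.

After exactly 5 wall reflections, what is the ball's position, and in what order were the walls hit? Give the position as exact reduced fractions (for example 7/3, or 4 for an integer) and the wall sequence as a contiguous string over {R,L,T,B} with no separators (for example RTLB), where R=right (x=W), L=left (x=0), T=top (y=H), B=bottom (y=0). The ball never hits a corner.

1. t=1 → L at (0,6); v=(3,-2)
2. t=3 → B at (9,0); v=(3,2)
3. t=1/3 → R at (10,2/3); v=(-3,2)
4. t=10/3 → L at (0,22/3); v=(3,2)
5. t=4/3 → T at (4,10); v=(3,-2)

Final position: (4,10)
Wall sequence: LBRLT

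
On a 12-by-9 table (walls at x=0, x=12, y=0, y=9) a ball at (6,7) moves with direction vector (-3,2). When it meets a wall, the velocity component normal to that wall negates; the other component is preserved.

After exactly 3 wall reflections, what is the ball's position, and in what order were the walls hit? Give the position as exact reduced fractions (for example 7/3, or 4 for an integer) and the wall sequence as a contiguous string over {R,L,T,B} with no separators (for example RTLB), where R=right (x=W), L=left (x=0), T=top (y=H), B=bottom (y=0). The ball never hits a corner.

1. t=1 → T at (3,9); v=(-3,-2)
2. t=1 → L at (0,7); v=(3,-2)
3. t=7/2 → B at (21/2,0); v=(3,2)

Final position: (21/2,0)
Wall sequence: TLB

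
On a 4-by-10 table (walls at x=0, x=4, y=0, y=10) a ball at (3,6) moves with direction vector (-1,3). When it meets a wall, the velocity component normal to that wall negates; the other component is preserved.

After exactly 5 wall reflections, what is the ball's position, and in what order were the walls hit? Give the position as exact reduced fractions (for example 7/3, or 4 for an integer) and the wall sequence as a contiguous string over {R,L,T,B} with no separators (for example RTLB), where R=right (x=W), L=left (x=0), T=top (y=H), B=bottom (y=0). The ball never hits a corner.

Final position: (3,10)
Wall sequence: TLBRT

1. t=4/3 → T at (5/3,10); v=(-1,-3)
2. t=5/3 → L at (0,5); v=(1,-3)
3. t=5/3 → B at (5/3,0); v=(1,3)
4. t=7/3 → R at (4,7); v=(-1,3)
5. t=1 → T at (3,10); v=(-1,-3)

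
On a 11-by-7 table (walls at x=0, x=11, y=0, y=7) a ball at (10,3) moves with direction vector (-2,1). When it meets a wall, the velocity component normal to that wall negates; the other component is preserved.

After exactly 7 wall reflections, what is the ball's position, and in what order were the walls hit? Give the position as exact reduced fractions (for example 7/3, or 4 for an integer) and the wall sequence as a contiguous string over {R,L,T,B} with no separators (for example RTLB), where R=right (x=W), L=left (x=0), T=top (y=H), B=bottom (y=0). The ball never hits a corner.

Final position: (11,7/2)
Wall sequence: TLRBLTR

1. t=4 → T at (2,7); v=(-2,-1)
2. t=1 → L at (0,6); v=(2,-1)
3. t=11/2 → R at (11,1/2); v=(-2,-1)
4. t=1/2 → B at (10,0); v=(-2,1)
5. t=5 → L at (0,5); v=(2,1)
6. t=2 → T at (4,7); v=(2,-1)
7. t=7/2 → R at (11,7/2); v=(-2,-1)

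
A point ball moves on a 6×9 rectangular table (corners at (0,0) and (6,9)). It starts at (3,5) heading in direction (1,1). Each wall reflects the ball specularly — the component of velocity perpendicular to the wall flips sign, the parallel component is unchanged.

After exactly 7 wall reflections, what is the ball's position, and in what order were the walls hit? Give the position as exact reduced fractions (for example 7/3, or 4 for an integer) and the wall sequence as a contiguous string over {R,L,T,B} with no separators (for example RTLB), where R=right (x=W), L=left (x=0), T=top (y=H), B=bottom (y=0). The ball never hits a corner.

1. t=3 → R at (6,8); v=(-1,1)
2. t=1 → T at (5,9); v=(-1,-1)
3. t=5 → L at (0,4); v=(1,-1)
4. t=4 → B at (4,0); v=(1,1)
5. t=2 → R at (6,2); v=(-1,1)
6. t=6 → L at (0,8); v=(1,1)
7. t=1 → T at (1,9); v=(1,-1)

Final position: (1,9)
Wall sequence: RTLBRLT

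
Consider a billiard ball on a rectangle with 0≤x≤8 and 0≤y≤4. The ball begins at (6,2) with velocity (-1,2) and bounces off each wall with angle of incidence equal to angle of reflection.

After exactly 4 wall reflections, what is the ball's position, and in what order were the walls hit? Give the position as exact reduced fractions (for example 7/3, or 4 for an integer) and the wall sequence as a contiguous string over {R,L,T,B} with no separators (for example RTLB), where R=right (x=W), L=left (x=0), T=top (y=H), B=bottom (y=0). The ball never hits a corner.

1. t=1 → T at (5,4); v=(-1,-2)
2. t=2 → B at (3,0); v=(-1,2)
3. t=2 → T at (1,4); v=(-1,-2)
4. t=1 → L at (0,2); v=(1,-2)

Final position: (0,2)
Wall sequence: TBTL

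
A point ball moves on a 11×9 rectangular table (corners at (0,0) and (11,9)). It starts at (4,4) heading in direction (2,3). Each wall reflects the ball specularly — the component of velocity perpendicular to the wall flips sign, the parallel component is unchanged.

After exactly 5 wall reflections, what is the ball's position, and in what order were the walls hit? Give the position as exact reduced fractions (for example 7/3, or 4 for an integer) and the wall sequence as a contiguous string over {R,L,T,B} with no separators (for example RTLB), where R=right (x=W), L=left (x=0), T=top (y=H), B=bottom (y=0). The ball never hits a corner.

1. t=5/3 → T at (22/3,9); v=(2,-3)
2. t=11/6 → R at (11,7/2); v=(-2,-3)
3. t=7/6 → B at (26/3,0); v=(-2,3)
4. t=3 → T at (8/3,9); v=(-2,-3)
5. t=4/3 → L at (0,5); v=(2,-3)

Final position: (0,5)
Wall sequence: TRBTL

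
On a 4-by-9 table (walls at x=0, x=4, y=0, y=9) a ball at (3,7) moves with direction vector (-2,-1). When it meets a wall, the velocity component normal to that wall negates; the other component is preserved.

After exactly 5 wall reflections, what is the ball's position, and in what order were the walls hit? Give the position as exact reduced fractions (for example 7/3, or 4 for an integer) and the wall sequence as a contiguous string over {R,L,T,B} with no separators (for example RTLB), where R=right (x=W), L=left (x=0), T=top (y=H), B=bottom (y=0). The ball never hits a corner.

1. t=3/2 → L at (0,11/2); v=(2,-1)
2. t=2 → R at (4,7/2); v=(-2,-1)
3. t=2 → L at (0,3/2); v=(2,-1)
4. t=3/2 → B at (3,0); v=(2,1)
5. t=1/2 → R at (4,1/2); v=(-2,1)

Final position: (4,1/2)
Wall sequence: LRLBR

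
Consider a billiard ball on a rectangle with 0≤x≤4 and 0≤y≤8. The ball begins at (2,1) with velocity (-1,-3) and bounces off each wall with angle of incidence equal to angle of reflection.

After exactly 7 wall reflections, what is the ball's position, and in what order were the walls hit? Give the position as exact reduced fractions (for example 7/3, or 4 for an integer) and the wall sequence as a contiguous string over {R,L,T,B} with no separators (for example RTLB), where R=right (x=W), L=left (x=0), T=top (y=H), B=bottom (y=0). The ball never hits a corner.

1. t=1/3 → B at (5/3,0); v=(-1,3)
2. t=5/3 → L at (0,5); v=(1,3)
3. t=1 → T at (1,8); v=(1,-3)
4. t=8/3 → B at (11/3,0); v=(1,3)
5. t=1/3 → R at (4,1); v=(-1,3)
6. t=7/3 → T at (5/3,8); v=(-1,-3)
7. t=5/3 → L at (0,3); v=(1,-3)

Final position: (0,3)
Wall sequence: BLTBRTL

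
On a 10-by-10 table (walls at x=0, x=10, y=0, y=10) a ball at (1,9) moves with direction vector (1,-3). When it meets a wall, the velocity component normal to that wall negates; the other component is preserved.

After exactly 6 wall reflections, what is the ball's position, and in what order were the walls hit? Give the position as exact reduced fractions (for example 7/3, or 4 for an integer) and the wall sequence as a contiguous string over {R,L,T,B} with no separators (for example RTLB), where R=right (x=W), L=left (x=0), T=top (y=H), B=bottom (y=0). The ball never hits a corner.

Final position: (8/3,0)
Wall sequence: BTRBTB

1. t=3 → B at (4,0); v=(1,3)
2. t=10/3 → T at (22/3,10); v=(1,-3)
3. t=8/3 → R at (10,2); v=(-1,-3)
4. t=2/3 → B at (28/3,0); v=(-1,3)
5. t=10/3 → T at (6,10); v=(-1,-3)
6. t=10/3 → B at (8/3,0); v=(-1,3)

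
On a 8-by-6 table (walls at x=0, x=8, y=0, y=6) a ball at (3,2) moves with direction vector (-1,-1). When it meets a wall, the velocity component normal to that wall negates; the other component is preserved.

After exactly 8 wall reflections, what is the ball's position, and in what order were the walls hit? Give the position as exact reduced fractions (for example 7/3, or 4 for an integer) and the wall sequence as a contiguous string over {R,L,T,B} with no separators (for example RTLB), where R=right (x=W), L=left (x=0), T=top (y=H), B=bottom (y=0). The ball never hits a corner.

1. t=2 → B at (1,0); v=(-1,1)
2. t=1 → L at (0,1); v=(1,1)
3. t=5 → T at (5,6); v=(1,-1)
4. t=3 → R at (8,3); v=(-1,-1)
5. t=3 → B at (5,0); v=(-1,1)
6. t=5 → L at (0,5); v=(1,1)
7. t=1 → T at (1,6); v=(1,-1)
8. t=6 → B at (7,0); v=(1,1)

Final position: (7,0)
Wall sequence: BLTRBLTB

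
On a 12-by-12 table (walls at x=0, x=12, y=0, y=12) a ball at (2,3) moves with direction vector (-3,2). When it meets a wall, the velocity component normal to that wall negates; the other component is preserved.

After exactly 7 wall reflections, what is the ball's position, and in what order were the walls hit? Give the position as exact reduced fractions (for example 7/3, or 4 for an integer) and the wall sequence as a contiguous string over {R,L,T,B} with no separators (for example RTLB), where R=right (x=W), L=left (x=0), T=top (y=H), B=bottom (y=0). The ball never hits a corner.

Final position: (1/2,12)
Wall sequence: LTRLBRT

1. t=2/3 → L at (0,13/3); v=(3,2)
2. t=23/6 → T at (23/2,12); v=(3,-2)
3. t=1/6 → R at (12,35/3); v=(-3,-2)
4. t=4 → L at (0,11/3); v=(3,-2)
5. t=11/6 → B at (11/2,0); v=(3,2)
6. t=13/6 → R at (12,13/3); v=(-3,2)
7. t=23/6 → T at (1/2,12); v=(-3,-2)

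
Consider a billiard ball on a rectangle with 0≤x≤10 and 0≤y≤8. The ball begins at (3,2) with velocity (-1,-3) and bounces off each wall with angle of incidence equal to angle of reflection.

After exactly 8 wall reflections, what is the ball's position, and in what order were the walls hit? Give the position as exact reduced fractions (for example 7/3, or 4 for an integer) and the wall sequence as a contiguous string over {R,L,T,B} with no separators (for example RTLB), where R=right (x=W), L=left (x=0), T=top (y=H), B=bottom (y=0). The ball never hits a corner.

1. t=2/3 → B at (7/3,0); v=(-1,3)
2. t=7/3 → L at (0,7); v=(1,3)
3. t=1/3 → T at (1/3,8); v=(1,-3)
4. t=8/3 → B at (3,0); v=(1,3)
5. t=8/3 → T at (17/3,8); v=(1,-3)
6. t=8/3 → B at (25/3,0); v=(1,3)
7. t=5/3 → R at (10,5); v=(-1,3)
8. t=1 → T at (9,8); v=(-1,-3)

Final position: (9,8)
Wall sequence: BLTBTBRT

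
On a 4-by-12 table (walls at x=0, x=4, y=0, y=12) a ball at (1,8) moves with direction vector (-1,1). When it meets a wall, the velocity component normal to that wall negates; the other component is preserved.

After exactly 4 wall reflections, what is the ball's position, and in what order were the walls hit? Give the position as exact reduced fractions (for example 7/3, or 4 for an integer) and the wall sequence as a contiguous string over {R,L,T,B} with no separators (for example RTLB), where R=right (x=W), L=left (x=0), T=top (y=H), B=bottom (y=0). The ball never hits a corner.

Final position: (0,7)
Wall sequence: LTRL

1. t=1 → L at (0,9); v=(1,1)
2. t=3 → T at (3,12); v=(1,-1)
3. t=1 → R at (4,11); v=(-1,-1)
4. t=4 → L at (0,7); v=(1,-1)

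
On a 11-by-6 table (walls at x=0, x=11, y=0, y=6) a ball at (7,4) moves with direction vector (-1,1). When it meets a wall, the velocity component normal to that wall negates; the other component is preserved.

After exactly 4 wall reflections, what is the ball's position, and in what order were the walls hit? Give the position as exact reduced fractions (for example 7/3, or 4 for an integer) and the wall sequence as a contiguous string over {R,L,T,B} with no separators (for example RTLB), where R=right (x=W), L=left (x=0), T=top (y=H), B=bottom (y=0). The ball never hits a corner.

Final position: (7,6)
Wall sequence: TLBT

1. t=2 → T at (5,6); v=(-1,-1)
2. t=5 → L at (0,1); v=(1,-1)
3. t=1 → B at (1,0); v=(1,1)
4. t=6 → T at (7,6); v=(1,-1)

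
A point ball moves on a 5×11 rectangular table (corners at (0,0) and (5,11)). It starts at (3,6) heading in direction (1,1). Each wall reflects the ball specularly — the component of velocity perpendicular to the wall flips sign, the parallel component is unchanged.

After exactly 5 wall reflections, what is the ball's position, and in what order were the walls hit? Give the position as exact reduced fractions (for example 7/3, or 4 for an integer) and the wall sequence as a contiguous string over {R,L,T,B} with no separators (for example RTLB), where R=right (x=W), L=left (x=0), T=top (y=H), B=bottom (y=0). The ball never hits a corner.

1. t=2 → R at (5,8); v=(-1,1)
2. t=3 → T at (2,11); v=(-1,-1)
3. t=2 → L at (0,9); v=(1,-1)
4. t=5 → R at (5,4); v=(-1,-1)
5. t=4 → B at (1,0); v=(-1,1)

Final position: (1,0)
Wall sequence: RTLRB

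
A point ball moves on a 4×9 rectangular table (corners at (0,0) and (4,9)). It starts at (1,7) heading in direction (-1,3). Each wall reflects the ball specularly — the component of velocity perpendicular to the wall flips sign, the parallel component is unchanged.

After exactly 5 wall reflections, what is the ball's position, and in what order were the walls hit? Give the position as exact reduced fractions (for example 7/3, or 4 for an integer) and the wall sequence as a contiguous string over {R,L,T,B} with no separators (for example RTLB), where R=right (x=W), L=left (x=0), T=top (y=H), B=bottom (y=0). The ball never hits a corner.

Final position: (7/3,9)
Wall sequence: TLBRT

1. t=2/3 → T at (1/3,9); v=(-1,-3)
2. t=1/3 → L at (0,8); v=(1,-3)
3. t=8/3 → B at (8/3,0); v=(1,3)
4. t=4/3 → R at (4,4); v=(-1,3)
5. t=5/3 → T at (7/3,9); v=(-1,-3)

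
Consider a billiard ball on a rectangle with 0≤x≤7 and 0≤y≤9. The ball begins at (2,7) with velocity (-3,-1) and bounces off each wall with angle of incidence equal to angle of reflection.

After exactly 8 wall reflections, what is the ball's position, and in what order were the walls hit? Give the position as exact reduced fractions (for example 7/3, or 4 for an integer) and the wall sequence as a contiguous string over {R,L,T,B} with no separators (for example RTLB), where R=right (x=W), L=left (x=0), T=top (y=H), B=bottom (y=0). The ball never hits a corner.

Final position: (0,23/3)
Wall sequence: LRLBRLRL

1. t=2/3 → L at (0,19/3); v=(3,-1)
2. t=7/3 → R at (7,4); v=(-3,-1)
3. t=7/3 → L at (0,5/3); v=(3,-1)
4. t=5/3 → B at (5,0); v=(3,1)
5. t=2/3 → R at (7,2/3); v=(-3,1)
6. t=7/3 → L at (0,3); v=(3,1)
7. t=7/3 → R at (7,16/3); v=(-3,1)
8. t=7/3 → L at (0,23/3); v=(3,1)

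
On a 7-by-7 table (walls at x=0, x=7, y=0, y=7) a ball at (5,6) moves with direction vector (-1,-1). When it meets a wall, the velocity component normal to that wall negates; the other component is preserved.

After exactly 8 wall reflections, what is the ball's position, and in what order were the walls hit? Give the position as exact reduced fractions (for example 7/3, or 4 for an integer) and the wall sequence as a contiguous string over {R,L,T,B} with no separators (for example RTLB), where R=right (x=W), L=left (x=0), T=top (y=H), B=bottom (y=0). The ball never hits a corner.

Final position: (6,7)
Wall sequence: LBRTLBRT

1. t=5 → L at (0,1); v=(1,-1)
2. t=1 → B at (1,0); v=(1,1)
3. t=6 → R at (7,6); v=(-1,1)
4. t=1 → T at (6,7); v=(-1,-1)
5. t=6 → L at (0,1); v=(1,-1)
6. t=1 → B at (1,0); v=(1,1)
7. t=6 → R at (7,6); v=(-1,1)
8. t=1 → T at (6,7); v=(-1,-1)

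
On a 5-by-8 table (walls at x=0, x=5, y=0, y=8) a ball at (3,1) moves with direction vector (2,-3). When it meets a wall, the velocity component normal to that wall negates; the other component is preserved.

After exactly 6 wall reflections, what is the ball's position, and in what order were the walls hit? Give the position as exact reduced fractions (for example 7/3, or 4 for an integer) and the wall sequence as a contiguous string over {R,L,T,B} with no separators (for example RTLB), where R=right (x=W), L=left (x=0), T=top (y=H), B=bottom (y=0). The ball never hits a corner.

1. t=1/3 → B at (11/3,0); v=(2,3)
2. t=2/3 → R at (5,2); v=(-2,3)
3. t=2 → T at (1,8); v=(-2,-3)
4. t=1/2 → L at (0,13/2); v=(2,-3)
5. t=13/6 → B at (13/3,0); v=(2,3)
6. t=1/3 → R at (5,1); v=(-2,3)

Final position: (5,1)
Wall sequence: BRTLBR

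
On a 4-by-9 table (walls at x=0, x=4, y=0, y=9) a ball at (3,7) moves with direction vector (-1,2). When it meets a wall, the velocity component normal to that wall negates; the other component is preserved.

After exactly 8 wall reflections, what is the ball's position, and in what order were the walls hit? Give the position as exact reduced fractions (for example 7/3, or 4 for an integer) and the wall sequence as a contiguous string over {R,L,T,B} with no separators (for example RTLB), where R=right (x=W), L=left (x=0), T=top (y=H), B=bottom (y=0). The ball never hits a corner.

1. t=1 → T at (2,9); v=(-1,-2)
2. t=2 → L at (0,5); v=(1,-2)
3. t=5/2 → B at (5/2,0); v=(1,2)
4. t=3/2 → R at (4,3); v=(-1,2)
5. t=3 → T at (1,9); v=(-1,-2)
6. t=1 → L at (0,7); v=(1,-2)
7. t=7/2 → B at (7/2,0); v=(1,2)
8. t=1/2 → R at (4,1); v=(-1,2)

Final position: (4,1)
Wall sequence: TLBRTLBR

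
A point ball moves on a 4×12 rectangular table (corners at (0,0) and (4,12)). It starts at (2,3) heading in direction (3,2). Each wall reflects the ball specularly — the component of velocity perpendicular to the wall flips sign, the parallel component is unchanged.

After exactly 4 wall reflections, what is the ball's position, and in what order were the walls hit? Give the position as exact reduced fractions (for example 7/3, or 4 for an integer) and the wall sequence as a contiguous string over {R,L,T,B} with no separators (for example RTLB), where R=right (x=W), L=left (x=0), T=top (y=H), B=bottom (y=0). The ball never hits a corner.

1. t=2/3 → R at (4,13/3); v=(-3,2)
2. t=4/3 → L at (0,7); v=(3,2)
3. t=4/3 → R at (4,29/3); v=(-3,2)
4. t=7/6 → T at (1/2,12); v=(-3,-2)

Final position: (1/2,12)
Wall sequence: RLRT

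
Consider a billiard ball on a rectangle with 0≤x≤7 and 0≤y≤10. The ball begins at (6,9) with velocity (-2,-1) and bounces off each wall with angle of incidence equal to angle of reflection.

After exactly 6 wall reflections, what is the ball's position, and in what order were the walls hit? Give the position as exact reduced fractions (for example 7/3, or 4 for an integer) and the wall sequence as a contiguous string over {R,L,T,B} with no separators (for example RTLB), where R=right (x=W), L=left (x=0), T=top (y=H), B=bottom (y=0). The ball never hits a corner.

Final position: (0,8)
Wall sequence: LRBLRL

1. t=3 → L at (0,6); v=(2,-1)
2. t=7/2 → R at (7,5/2); v=(-2,-1)
3. t=5/2 → B at (2,0); v=(-2,1)
4. t=1 → L at (0,1); v=(2,1)
5. t=7/2 → R at (7,9/2); v=(-2,1)
6. t=7/2 → L at (0,8); v=(2,1)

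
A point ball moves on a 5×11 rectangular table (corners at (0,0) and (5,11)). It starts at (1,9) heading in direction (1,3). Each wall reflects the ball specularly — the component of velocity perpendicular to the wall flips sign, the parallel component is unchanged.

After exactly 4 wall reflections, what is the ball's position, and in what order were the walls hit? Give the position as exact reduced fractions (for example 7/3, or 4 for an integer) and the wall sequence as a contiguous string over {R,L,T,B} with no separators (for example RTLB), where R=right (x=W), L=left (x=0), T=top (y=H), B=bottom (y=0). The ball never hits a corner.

1. t=2/3 → T at (5/3,11); v=(1,-3)
2. t=10/3 → R at (5,1); v=(-1,-3)
3. t=1/3 → B at (14/3,0); v=(-1,3)
4. t=11/3 → T at (1,11); v=(-1,-3)

Final position: (1,11)
Wall sequence: TRBT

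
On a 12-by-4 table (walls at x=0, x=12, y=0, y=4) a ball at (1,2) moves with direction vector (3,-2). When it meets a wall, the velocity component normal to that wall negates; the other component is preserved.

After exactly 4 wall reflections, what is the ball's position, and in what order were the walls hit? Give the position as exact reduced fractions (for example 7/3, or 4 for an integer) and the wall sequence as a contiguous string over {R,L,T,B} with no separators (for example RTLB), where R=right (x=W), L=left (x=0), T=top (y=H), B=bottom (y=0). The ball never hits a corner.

1. t=1 → B at (4,0); v=(3,2)
2. t=2 → T at (10,4); v=(3,-2)
3. t=2/3 → R at (12,8/3); v=(-3,-2)
4. t=4/3 → B at (8,0); v=(-3,2)

Final position: (8,0)
Wall sequence: BTRB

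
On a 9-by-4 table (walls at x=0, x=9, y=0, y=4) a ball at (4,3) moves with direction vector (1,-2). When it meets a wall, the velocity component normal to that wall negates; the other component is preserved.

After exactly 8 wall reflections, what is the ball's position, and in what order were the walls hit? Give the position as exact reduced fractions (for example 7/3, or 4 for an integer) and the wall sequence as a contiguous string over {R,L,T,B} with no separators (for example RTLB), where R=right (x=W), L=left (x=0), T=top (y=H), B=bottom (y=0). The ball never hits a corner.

1. t=3/2 → B at (11/2,0); v=(1,2)
2. t=2 → T at (15/2,4); v=(1,-2)
3. t=3/2 → R at (9,1); v=(-1,-2)
4. t=1/2 → B at (17/2,0); v=(-1,2)
5. t=2 → T at (13/2,4); v=(-1,-2)
6. t=2 → B at (9/2,0); v=(-1,2)
7. t=2 → T at (5/2,4); v=(-1,-2)
8. t=2 → B at (1/2,0); v=(-1,2)

Final position: (1/2,0)
Wall sequence: BTRBTBTB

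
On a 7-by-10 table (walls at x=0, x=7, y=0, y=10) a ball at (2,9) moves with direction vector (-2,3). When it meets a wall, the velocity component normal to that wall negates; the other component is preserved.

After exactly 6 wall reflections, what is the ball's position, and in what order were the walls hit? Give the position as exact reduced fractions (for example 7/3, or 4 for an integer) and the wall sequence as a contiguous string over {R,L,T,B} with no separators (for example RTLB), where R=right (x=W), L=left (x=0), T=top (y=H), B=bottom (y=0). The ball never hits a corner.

Final position: (0,7)
Wall sequence: TLBRTL

1. t=1/3 → T at (4/3,10); v=(-2,-3)
2. t=2/3 → L at (0,8); v=(2,-3)
3. t=8/3 → B at (16/3,0); v=(2,3)
4. t=5/6 → R at (7,5/2); v=(-2,3)
5. t=5/2 → T at (2,10); v=(-2,-3)
6. t=1 → L at (0,7); v=(2,-3)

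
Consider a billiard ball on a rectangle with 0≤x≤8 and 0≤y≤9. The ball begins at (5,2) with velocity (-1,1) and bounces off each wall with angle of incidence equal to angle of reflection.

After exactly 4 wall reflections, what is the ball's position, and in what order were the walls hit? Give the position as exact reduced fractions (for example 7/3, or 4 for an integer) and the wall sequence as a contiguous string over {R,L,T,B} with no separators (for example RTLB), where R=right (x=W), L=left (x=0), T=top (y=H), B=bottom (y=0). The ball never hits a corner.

1. t=5 → L at (0,7); v=(1,1)
2. t=2 → T at (2,9); v=(1,-1)
3. t=6 → R at (8,3); v=(-1,-1)
4. t=3 → B at (5,0); v=(-1,1)

Final position: (5,0)
Wall sequence: LTRB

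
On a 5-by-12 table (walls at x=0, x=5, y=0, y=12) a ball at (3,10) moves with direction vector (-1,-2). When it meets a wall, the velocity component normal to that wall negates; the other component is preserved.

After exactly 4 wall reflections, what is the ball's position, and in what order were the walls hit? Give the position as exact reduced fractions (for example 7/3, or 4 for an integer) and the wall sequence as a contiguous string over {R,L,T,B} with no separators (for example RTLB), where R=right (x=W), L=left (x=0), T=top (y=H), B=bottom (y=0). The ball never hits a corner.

1. t=3 → L at (0,4); v=(1,-2)
2. t=2 → B at (2,0); v=(1,2)
3. t=3 → R at (5,6); v=(-1,2)
4. t=3 → T at (2,12); v=(-1,-2)

Final position: (2,12)
Wall sequence: LBRT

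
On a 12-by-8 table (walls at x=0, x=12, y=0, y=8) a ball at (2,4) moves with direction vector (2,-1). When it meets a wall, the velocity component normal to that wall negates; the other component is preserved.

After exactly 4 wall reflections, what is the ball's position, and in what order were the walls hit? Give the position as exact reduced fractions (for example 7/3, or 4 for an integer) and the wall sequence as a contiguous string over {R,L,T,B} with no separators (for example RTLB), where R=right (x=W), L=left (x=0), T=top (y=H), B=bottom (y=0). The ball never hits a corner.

1. t=4 → B at (10,0); v=(2,1)
2. t=1 → R at (12,1); v=(-2,1)
3. t=6 → L at (0,7); v=(2,1)
4. t=1 → T at (2,8); v=(2,-1)

Final position: (2,8)
Wall sequence: BRLT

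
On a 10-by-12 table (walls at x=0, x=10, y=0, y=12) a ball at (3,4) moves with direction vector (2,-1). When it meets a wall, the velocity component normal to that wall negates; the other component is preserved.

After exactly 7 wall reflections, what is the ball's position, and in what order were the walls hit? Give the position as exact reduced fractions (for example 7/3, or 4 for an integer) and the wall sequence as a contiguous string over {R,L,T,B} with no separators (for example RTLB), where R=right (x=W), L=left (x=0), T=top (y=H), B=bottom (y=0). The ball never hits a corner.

1. t=7/2 → R at (10,1/2); v=(-2,-1)
2. t=1/2 → B at (9,0); v=(-2,1)
3. t=9/2 → L at (0,9/2); v=(2,1)
4. t=5 → R at (10,19/2); v=(-2,1)
5. t=5/2 → T at (5,12); v=(-2,-1)
6. t=5/2 → L at (0,19/2); v=(2,-1)
7. t=5 → R at (10,9/2); v=(-2,-1)

Final position: (10,9/2)
Wall sequence: RBLRTLR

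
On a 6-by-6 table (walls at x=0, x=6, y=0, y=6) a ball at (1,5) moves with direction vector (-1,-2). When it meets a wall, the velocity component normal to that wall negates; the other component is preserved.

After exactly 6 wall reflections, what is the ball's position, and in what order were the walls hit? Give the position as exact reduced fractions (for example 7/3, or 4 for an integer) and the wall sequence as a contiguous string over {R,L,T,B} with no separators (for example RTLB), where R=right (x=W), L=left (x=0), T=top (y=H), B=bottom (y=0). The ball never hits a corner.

Final position: (3/2,6)
Wall sequence: LBTRBT

1. t=1 → L at (0,3); v=(1,-2)
2. t=3/2 → B at (3/2,0); v=(1,2)
3. t=3 → T at (9/2,6); v=(1,-2)
4. t=3/2 → R at (6,3); v=(-1,-2)
5. t=3/2 → B at (9/2,0); v=(-1,2)
6. t=3 → T at (3/2,6); v=(-1,-2)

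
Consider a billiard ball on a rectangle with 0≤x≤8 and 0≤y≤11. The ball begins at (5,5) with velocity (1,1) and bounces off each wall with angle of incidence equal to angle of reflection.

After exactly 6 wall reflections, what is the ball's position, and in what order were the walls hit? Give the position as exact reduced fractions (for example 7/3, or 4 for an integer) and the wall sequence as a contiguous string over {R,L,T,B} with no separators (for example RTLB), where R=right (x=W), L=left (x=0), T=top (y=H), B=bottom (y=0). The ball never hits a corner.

1. t=3 → R at (8,8); v=(-1,1)
2. t=3 → T at (5,11); v=(-1,-1)
3. t=5 → L at (0,6); v=(1,-1)
4. t=6 → B at (6,0); v=(1,1)
5. t=2 → R at (8,2); v=(-1,1)
6. t=8 → L at (0,10); v=(1,1)

Final position: (0,10)
Wall sequence: RTLBRL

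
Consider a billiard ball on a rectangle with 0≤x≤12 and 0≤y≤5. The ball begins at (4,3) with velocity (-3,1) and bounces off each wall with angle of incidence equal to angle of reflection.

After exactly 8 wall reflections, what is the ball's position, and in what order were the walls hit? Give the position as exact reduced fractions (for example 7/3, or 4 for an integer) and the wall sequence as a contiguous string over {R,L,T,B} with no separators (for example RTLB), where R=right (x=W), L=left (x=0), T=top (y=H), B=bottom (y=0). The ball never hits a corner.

1. t=4/3 → L at (0,13/3); v=(3,1)
2. t=2/3 → T at (2,5); v=(3,-1)
3. t=10/3 → R at (12,5/3); v=(-3,-1)
4. t=5/3 → B at (7,0); v=(-3,1)
5. t=7/3 → L at (0,7/3); v=(3,1)
6. t=8/3 → T at (8,5); v=(3,-1)
7. t=4/3 → R at (12,11/3); v=(-3,-1)
8. t=11/3 → B at (1,0); v=(-3,1)

Final position: (1,0)
Wall sequence: LTRBLTRB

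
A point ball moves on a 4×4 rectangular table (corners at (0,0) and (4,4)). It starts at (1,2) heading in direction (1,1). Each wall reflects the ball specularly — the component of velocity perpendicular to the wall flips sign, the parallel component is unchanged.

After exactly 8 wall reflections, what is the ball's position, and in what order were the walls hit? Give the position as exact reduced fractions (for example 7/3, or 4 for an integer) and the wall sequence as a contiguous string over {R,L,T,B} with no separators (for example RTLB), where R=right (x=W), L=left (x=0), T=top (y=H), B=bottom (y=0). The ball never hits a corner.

Final position: (0,1)
Wall sequence: TRBLTRBL

1. t=2 → T at (3,4); v=(1,-1)
2. t=1 → R at (4,3); v=(-1,-1)
3. t=3 → B at (1,0); v=(-1,1)
4. t=1 → L at (0,1); v=(1,1)
5. t=3 → T at (3,4); v=(1,-1)
6. t=1 → R at (4,3); v=(-1,-1)
7. t=3 → B at (1,0); v=(-1,1)
8. t=1 → L at (0,1); v=(1,1)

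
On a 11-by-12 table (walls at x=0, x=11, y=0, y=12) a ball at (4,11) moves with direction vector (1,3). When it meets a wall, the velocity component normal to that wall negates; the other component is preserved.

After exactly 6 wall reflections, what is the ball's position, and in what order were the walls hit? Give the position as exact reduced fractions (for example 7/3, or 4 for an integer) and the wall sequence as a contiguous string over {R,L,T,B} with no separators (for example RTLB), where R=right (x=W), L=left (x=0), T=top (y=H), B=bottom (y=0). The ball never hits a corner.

1. t=1/3 → T at (13/3,12); v=(1,-3)
2. t=4 → B at (25/3,0); v=(1,3)
3. t=8/3 → R at (11,8); v=(-1,3)
4. t=4/3 → T at (29/3,12); v=(-1,-3)
5. t=4 → B at (17/3,0); v=(-1,3)
6. t=4 → T at (5/3,12); v=(-1,-3)

Final position: (5/3,12)
Wall sequence: TBRTBT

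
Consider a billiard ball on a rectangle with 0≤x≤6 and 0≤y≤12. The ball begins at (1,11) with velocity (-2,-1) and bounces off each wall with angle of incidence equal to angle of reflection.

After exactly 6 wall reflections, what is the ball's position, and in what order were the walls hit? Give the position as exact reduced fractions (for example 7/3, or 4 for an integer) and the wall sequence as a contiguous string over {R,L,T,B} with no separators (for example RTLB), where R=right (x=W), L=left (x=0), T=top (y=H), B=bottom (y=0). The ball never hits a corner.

1. t=1/2 → L at (0,21/2); v=(2,-1)
2. t=3 → R at (6,15/2); v=(-2,-1)
3. t=3 → L at (0,9/2); v=(2,-1)
4. t=3 → R at (6,3/2); v=(-2,-1)
5. t=3/2 → B at (3,0); v=(-2,1)
6. t=3/2 → L at (0,3/2); v=(2,1)

Final position: (0,3/2)
Wall sequence: LRLRBL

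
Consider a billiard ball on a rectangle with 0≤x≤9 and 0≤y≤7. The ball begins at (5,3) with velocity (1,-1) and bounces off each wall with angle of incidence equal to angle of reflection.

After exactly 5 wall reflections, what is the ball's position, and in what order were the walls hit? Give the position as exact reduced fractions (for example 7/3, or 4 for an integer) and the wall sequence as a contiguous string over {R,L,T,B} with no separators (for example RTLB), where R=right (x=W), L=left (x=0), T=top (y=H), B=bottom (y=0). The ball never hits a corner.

1. t=3 → B at (8,0); v=(1,1)
2. t=1 → R at (9,1); v=(-1,1)
3. t=6 → T at (3,7); v=(-1,-1)
4. t=3 → L at (0,4); v=(1,-1)
5. t=4 → B at (4,0); v=(1,1)

Final position: (4,0)
Wall sequence: BRTLB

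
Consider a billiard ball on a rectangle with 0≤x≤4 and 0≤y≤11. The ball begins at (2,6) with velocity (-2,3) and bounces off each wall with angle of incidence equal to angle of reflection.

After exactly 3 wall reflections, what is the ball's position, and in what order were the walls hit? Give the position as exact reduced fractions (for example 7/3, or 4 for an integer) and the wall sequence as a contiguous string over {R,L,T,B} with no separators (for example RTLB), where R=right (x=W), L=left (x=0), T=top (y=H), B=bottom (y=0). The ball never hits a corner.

1. t=1 → L at (0,9); v=(2,3)
2. t=2/3 → T at (4/3,11); v=(2,-3)
3. t=4/3 → R at (4,7); v=(-2,-3)

Final position: (4,7)
Wall sequence: LTR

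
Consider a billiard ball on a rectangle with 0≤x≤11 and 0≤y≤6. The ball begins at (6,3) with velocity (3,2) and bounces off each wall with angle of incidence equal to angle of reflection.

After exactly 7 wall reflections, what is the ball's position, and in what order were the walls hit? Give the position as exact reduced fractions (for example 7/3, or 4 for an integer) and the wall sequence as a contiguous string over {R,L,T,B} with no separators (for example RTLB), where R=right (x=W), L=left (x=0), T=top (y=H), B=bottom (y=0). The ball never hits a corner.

1. t=3/2 → T at (21/2,6); v=(3,-2)
2. t=1/6 → R at (11,17/3); v=(-3,-2)
3. t=17/6 → B at (5/2,0); v=(-3,2)
4. t=5/6 → L at (0,5/3); v=(3,2)
5. t=13/6 → T at (13/2,6); v=(3,-2)
6. t=3/2 → R at (11,3); v=(-3,-2)
7. t=3/2 → B at (13/2,0); v=(-3,2)

Final position: (13/2,0)
Wall sequence: TRBLTRB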